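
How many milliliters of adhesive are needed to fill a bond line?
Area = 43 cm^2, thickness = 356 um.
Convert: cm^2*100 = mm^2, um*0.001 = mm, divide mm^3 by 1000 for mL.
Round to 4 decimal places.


= (43 * 100) * (356 * 0.001) / 1000
= 1.5308 mL

1.5308


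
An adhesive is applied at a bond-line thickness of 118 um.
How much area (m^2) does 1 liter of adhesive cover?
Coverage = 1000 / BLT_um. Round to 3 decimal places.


Coverage = 1000 / 118 = 8.475 m^2

8.475


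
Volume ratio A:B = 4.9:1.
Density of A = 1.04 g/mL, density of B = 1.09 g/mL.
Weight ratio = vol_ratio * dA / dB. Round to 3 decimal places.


Wt ratio = 4.9 * 1.04 / 1.09
= 4.675

4.675


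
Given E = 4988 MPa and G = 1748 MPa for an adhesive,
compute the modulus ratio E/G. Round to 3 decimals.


E/G ratio = 4988 / 1748 = 2.854

2.854


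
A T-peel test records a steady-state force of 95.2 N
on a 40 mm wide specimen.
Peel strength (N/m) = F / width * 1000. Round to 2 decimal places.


Peel strength = 95.2 / 40 * 1000
= 2380.00 N/m

2380.00


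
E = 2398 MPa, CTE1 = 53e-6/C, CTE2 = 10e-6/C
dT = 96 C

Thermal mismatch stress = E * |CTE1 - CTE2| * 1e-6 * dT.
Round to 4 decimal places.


= 2398 * 43e-6 * 96
= 9.8989 MPa

9.8989


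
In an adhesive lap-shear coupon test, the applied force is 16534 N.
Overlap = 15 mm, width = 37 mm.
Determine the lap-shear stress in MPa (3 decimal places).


stress = F / (overlap * width)
= 16534 / (15 * 37)
= 29.791 MPa

29.791


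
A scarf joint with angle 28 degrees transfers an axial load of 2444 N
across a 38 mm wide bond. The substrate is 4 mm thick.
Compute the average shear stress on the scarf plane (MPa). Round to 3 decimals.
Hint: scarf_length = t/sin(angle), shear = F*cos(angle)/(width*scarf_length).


scarf_length = 4 / sin(28 deg) = 8.5202 mm
cos(28 deg) = 0.882948
shear stress = 2444 * 0.882948 / (38 * 8.5202)
= 6.665 MPa

6.665


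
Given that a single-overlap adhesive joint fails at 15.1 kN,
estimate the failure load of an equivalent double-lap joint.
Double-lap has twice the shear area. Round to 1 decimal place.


Double-lap factor = 2
Expected load = 15.1 * 2 = 30.2 kN

30.2


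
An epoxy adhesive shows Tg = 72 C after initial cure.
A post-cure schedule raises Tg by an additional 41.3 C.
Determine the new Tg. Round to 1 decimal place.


New Tg = 72 + 41.3
= 113.3 C

113.3


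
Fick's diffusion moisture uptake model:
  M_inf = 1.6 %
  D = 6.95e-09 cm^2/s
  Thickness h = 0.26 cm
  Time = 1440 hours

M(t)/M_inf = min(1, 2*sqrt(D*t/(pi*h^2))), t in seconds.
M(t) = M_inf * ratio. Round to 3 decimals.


t_sec = 1440 * 3600 = 5184000
ratio = 2*sqrt(6.95e-09*5184000/(pi*0.26^2))
= min(1, 0.823771)
= 0.823771
M(t) = 1.6 * 0.823771 = 1.318 %

1.318


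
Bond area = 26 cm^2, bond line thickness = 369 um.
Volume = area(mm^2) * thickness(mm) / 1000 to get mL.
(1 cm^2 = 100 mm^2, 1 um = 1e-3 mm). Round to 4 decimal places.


area_mm2 = 26 * 100 = 2600
blt_mm = 369 * 1e-3 = 0.369
vol_mm3 = 2600 * 0.369 = 959.4
vol_mL = 959.4 / 1000 = 0.9594 mL

0.9594


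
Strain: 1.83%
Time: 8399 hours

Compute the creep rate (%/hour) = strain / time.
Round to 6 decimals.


Creep rate = 1.83 / 8399
= 0.000218 %/h

0.000218


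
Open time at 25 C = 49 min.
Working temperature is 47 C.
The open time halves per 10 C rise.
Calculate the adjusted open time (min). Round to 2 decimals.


factor = 2^((47 - 25) / 10) = 4.5948
ot = 49 / 4.5948 = 10.66 min

10.66


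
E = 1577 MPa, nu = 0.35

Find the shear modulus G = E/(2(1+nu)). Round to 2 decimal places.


G = 1577 / (2 * 1.35)
= 584.07 MPa

584.07


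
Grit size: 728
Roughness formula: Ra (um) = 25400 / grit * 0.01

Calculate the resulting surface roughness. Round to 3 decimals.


Ra = 25400 / 728 * 0.01
= 0.349 um

0.349


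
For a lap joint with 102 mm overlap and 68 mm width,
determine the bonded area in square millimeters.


Area = 102 * 68 = 6936 mm^2

6936


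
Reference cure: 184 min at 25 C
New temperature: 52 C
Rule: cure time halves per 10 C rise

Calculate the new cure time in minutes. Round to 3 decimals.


factor = 2^((52-25)/10) = 6.4980
t_new = 184 / 6.4980 = 28.316 min

28.316


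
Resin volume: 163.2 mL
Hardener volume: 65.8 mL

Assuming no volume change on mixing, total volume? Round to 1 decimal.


V_total = 163.2 + 65.8 = 229.0 mL

229.0


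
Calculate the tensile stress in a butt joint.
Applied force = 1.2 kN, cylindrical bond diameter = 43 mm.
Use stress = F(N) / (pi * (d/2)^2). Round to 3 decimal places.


A = pi * 21.5^2 = 1452.2012 mm^2
sigma = 1200.0 / 1452.2012 = 0.826 MPa

0.826


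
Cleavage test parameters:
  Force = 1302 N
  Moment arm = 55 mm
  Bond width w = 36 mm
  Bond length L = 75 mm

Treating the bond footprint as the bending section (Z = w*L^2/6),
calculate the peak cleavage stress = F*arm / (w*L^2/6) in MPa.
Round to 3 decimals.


M = 1302 * 55 = 71610 N*mm
Z = 36 * 75^2 / 6 = 202500 / 6 mm^3
sigma = M / Z = 6 * 71610 / 202500 = 429660 / 202500
= 2.122 MPa

2.122


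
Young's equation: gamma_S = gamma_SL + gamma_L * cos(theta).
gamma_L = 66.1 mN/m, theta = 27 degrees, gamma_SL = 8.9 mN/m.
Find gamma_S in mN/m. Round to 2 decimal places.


cos(27 deg) = 0.891007
gamma_S = 8.9 + 66.1 * 0.891007
= 67.80 mN/m

67.80


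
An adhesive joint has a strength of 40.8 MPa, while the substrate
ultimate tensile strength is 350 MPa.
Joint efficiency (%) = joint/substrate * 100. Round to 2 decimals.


Efficiency = 40.8 / 350 * 100
= 11.66%

11.66


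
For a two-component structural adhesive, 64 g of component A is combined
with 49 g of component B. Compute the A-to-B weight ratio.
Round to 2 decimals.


Weight ratio A:B = 64 / 49
= 1.31

1.31


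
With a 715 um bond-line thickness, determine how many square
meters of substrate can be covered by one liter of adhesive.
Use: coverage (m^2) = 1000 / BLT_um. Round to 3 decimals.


Coverage = 1000 / 715 = 1.399 m^2

1.399


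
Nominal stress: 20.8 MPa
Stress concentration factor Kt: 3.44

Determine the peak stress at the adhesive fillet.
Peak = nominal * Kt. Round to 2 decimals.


Peak stress = 20.8 * 3.44
= 71.55 MPa

71.55


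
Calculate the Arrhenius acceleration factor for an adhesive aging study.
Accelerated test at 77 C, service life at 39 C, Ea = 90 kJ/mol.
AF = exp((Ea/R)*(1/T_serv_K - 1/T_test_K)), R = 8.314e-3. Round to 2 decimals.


T_test = 350.15 K, T_serv = 312.15 K
Ea/R = 90 / 0.008314 = 10825.11
AF = exp(10825.11 * (1/312.15 - 1/350.15))
= 43.10

43.10


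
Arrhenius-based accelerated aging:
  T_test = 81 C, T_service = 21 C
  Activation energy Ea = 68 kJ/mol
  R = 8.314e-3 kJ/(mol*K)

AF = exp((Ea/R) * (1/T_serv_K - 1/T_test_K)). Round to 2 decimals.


T_test_K = 354.15, T_serv_K = 294.15
AF = exp((68/8.314e-3) * (1/294.15 - 1/354.15))
= 111.14

111.14


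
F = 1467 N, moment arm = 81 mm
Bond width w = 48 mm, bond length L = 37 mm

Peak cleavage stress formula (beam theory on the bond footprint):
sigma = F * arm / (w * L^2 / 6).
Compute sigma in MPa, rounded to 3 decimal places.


sigma = (1467 * 81) / (48 * 1369 / 6)
= 118827 * 6 / 65712
= 712962 / 65712
= 10.850 MPa

10.850


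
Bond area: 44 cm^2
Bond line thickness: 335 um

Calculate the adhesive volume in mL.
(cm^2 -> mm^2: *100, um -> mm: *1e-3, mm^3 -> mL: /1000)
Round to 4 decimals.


V = 44*100 * 335*1e-3 / 1000
= 1.4740 mL

1.4740


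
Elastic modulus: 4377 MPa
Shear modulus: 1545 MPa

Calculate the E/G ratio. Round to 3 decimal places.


E / G = 4377 / 1545 = 2.833

2.833


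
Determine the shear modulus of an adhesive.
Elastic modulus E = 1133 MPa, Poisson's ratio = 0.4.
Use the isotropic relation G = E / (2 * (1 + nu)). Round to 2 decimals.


G = 1133 / (2*(1+0.4)) = 1133 / 2.80
= 404.64 MPa

404.64


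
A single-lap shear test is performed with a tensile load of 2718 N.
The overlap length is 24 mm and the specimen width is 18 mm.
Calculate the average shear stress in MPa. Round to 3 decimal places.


Shear stress = F / (overlap * width)
= 2718 / (24 * 18)
= 2718 / 432
= 6.292 MPa

6.292


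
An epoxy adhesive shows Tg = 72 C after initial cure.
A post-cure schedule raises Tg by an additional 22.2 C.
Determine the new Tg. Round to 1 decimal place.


New Tg = 72 + 22.2
= 94.2 C

94.2


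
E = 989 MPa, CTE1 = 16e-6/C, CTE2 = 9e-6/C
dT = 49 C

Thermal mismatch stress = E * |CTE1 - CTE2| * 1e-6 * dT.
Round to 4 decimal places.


= 989 * 7e-6 * 49
= 0.3392 MPa

0.3392


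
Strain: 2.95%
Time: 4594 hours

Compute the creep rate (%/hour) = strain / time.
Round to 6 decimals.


Creep rate = 2.95 / 4594
= 0.000642 %/h

0.000642


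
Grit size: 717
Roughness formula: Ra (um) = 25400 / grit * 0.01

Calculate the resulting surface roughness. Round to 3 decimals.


Ra = 25400 / 717 * 0.01
= 0.354 um

0.354


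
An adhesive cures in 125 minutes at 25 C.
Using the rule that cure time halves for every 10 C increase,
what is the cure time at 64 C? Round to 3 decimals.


Factor = 2^((64 - 25) / 10) = 14.9285
Cure time = 125 / 14.9285
= 8.373 minutes

8.373


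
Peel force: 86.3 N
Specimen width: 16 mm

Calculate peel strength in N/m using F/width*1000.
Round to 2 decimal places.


Peel strength = 86.3 / 16 * 1000 = 5393.75 N/m

5393.75


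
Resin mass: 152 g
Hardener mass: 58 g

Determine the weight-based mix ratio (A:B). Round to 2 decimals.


Ratio = 152 / 58 = 2.62

2.62


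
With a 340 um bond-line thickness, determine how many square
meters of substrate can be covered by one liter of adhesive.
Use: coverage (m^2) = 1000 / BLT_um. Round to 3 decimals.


Coverage = 1000 / 340 = 2.941 m^2

2.941


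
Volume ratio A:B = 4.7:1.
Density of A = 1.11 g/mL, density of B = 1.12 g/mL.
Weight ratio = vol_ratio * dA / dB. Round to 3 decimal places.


Wt ratio = 4.7 * 1.11 / 1.12
= 4.658

4.658


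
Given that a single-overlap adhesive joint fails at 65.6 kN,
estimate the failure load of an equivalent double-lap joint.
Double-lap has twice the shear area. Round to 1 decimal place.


Double-lap factor = 2
Expected load = 65.6 * 2 = 131.2 kN

131.2


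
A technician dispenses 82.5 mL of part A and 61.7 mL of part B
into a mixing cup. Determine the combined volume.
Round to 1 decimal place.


Combined volume = 82.5 + 61.7
= 144.2 mL

144.2


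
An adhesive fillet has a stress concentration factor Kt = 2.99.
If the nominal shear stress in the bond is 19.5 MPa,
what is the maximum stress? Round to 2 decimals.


Max stress = 19.5 * 2.99 = 58.31 MPa

58.31


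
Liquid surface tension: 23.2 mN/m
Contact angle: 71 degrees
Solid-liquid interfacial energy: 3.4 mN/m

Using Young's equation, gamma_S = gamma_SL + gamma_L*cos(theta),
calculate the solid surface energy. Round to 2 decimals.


gamma_S = 3.4 + 23.2 * cos(71)
= 10.95 mN/m

10.95


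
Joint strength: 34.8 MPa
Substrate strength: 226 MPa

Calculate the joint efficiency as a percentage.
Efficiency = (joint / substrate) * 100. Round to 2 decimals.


Efficiency = (34.8 / 226) * 100 = 15.40%

15.40


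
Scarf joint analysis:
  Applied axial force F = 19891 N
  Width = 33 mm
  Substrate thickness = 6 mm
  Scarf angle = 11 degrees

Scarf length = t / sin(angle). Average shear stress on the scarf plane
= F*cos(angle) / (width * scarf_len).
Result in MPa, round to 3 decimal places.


Scarf length = 6 / sin(11 deg) = 31.4451 mm
cos(11 deg) = 0.981627
Shear = 19891 * 0.981627 / (33 * 31.4451)
= 18.816 MPa

18.816


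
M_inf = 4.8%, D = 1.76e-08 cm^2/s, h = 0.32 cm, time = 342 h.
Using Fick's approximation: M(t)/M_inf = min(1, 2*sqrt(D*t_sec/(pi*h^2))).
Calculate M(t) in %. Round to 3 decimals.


t = 1231200 s
ratio = min(1, 2*sqrt(1.76e-08*1231200/(pi*0.1024)))
= 0.519070
M(t) = 4.8 * 0.519070 = 2.492%

2.492


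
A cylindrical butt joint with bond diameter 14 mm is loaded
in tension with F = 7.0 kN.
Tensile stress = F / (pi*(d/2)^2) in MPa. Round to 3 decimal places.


Area = pi * (14/2)^2 = 153.9380 mm^2
Stress = 7.0*1000 / 153.9380
= 45.473 MPa

45.473


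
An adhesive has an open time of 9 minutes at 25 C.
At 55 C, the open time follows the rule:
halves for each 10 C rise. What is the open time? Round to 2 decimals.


Factor = 2^((55-25)/10) = 8.0000
Open time = 9 / 8.0000 = 1.13 min

1.13


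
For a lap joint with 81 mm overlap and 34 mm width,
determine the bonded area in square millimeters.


Area = 81 * 34 = 2754 mm^2

2754


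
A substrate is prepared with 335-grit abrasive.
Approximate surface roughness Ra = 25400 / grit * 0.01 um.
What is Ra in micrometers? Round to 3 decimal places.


Ra = 25400 / 335 * 0.01 = 0.758 um

0.758


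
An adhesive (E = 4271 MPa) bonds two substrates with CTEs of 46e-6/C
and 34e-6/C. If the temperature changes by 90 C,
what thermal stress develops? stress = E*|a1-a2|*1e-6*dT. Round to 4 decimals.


Stress = 4271 * |46 - 34| * 1e-6 * 90
= 4.6127 MPa

4.6127


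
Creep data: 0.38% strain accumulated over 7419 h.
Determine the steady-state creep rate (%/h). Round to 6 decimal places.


Rate = 0.38 / 7419 = 0.000051 %/h

0.000051


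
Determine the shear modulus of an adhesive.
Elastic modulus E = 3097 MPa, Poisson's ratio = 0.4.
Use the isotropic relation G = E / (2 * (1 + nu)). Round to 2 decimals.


G = 3097 / (2*(1+0.4)) = 3097 / 2.80
= 1106.07 MPa

1106.07


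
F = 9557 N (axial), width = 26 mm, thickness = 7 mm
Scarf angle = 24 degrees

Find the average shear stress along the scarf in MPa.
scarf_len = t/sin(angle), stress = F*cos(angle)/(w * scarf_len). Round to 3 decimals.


scarf_len = 7/sin(24 deg) = 17.2102
cos(24 deg) = 0.913545
stress = 9557*0.913545/(26*17.2102) = 19.512 MPa

19.512


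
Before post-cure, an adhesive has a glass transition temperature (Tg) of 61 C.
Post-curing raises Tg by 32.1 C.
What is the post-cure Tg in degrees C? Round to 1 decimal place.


Tg_post = Tg_base + delta_Tg
= 61 + 32.1
= 93.1 C

93.1


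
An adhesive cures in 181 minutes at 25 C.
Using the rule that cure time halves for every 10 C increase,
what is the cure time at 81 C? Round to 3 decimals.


Factor = 2^((81 - 25) / 10) = 48.5029
Cure time = 181 / 48.5029
= 3.732 minutes

3.732


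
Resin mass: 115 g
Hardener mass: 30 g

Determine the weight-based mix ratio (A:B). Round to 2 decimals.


Ratio = 115 / 30 = 3.83

3.83


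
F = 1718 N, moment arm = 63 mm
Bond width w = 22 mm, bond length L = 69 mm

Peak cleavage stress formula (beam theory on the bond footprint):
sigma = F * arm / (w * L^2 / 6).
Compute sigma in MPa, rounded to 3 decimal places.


sigma = (1718 * 63) / (22 * 4761 / 6)
= 108234 * 6 / 104742
= 649404 / 104742
= 6.200 MPa

6.200


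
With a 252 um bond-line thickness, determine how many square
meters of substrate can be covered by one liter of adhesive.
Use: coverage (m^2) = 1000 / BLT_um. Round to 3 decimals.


Coverage = 1000 / 252 = 3.968 m^2

3.968


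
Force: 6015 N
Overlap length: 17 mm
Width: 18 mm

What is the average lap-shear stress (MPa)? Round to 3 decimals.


Average shear stress = F / (overlap * width)
= 6015 / (17 * 18)
= 19.657 MPa

19.657


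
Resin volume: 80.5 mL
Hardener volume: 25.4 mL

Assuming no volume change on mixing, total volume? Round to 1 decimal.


V_total = 80.5 + 25.4 = 105.9 mL

105.9


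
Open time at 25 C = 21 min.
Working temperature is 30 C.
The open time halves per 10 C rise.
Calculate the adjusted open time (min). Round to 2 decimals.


factor = 2^((30 - 25) / 10) = 1.4142
ot = 21 / 1.4142 = 14.85 min

14.85


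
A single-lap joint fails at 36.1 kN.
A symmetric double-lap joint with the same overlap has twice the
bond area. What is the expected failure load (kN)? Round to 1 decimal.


Double-lap load = 2 * 36.1 = 72.2 kN

72.2


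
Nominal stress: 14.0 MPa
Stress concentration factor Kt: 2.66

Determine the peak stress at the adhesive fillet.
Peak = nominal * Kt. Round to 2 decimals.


Peak stress = 14.0 * 2.66
= 37.24 MPa

37.24


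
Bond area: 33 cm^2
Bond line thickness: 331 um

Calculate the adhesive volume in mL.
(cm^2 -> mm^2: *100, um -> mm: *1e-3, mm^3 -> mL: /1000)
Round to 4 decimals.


V = 33*100 * 331*1e-3 / 1000
= 1.0923 mL

1.0923


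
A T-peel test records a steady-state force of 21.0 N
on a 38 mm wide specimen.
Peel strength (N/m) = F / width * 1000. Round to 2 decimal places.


Peel strength = 21.0 / 38 * 1000
= 552.63 N/m

552.63


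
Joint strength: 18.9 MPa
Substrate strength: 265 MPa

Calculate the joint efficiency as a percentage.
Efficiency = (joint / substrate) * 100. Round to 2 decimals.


Efficiency = (18.9 / 265) * 100 = 7.13%

7.13


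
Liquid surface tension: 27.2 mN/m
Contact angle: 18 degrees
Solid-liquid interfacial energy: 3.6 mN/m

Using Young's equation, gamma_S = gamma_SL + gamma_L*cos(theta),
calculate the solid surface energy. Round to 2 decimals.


gamma_S = 3.6 + 27.2 * cos(18)
= 29.47 mN/m

29.47


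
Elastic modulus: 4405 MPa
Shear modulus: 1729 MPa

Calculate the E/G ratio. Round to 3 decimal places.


E / G = 4405 / 1729 = 2.548

2.548


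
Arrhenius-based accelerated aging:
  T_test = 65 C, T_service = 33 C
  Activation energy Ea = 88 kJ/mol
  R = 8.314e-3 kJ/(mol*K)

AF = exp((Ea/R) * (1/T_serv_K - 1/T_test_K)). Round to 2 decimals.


T_test_K = 338.15, T_serv_K = 306.15
AF = exp((88/8.314e-3) * (1/306.15 - 1/338.15))
= 26.36

26.36


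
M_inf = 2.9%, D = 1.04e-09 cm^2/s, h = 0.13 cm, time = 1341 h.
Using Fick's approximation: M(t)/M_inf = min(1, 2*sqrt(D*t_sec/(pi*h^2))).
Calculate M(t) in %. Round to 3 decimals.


t = 4827600 s
ratio = min(1, 2*sqrt(1.04e-09*4827600/(pi*0.0169)))
= 0.615027
M(t) = 2.9 * 0.615027 = 1.784%

1.784


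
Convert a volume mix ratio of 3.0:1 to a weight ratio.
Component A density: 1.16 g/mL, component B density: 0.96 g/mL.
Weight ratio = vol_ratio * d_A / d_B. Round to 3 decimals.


= 3.0 * 1.16 / 0.96 = 3.625

3.625


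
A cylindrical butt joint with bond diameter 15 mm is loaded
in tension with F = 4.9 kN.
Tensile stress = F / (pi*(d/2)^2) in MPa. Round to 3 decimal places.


Area = pi * (15/2)^2 = 176.7146 mm^2
Stress = 4.9*1000 / 176.7146
= 27.728 MPa

27.728


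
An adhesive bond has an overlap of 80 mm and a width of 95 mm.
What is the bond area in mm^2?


Bond area = overlap * width
= 80 * 95
= 7600 mm^2

7600


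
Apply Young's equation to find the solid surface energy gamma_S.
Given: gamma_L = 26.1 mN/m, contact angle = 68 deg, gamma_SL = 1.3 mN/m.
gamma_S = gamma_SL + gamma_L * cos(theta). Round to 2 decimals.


theta_rad = 68 * pi/180 = 1.186824
gamma_S = 1.3 + 26.1 * cos(1.186824)
= 11.08 mN/m

11.08


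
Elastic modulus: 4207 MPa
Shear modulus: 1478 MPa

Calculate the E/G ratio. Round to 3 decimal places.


E / G = 4207 / 1478 = 2.846

2.846


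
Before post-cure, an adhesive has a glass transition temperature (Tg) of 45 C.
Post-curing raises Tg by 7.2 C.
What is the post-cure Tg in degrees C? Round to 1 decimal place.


Tg_post = Tg_base + delta_Tg
= 45 + 7.2
= 52.2 C

52.2


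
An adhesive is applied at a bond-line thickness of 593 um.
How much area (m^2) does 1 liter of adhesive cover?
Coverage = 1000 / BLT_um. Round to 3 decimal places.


Coverage = 1000 / 593 = 1.686 m^2

1.686


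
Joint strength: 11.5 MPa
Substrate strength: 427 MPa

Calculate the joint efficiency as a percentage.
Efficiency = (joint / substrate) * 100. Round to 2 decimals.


Efficiency = (11.5 / 427) * 100 = 2.69%

2.69


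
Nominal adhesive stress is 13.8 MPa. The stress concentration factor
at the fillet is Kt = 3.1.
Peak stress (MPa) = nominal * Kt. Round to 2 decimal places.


Peak = 13.8 * 3.1 = 42.78 MPa

42.78


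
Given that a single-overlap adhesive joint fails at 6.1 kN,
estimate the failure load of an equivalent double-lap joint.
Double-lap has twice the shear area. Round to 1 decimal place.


Double-lap factor = 2
Expected load = 6.1 * 2 = 12.2 kN

12.2


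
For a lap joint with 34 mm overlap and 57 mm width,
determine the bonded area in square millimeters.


Area = 34 * 57 = 1938 mm^2

1938


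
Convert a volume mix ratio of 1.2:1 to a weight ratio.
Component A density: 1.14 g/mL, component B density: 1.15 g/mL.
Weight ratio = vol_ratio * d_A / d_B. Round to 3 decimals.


= 1.2 * 1.14 / 1.15 = 1.190

1.190


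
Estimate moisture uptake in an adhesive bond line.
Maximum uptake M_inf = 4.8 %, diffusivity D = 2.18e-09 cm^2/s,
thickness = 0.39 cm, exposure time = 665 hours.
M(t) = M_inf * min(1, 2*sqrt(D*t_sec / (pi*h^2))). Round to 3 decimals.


Convert time: 665 h = 2394000 s
ratio = min(1, 2*sqrt(2.18e-09*2394000/(pi*0.39^2)))
= 0.209017
M(t) = 4.8 * 0.209017 = 1.003%

1.003


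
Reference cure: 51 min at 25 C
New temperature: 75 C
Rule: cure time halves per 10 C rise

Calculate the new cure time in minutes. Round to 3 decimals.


factor = 2^((75-25)/10) = 32.0000
t_new = 51 / 32.0000 = 1.594 min

1.594


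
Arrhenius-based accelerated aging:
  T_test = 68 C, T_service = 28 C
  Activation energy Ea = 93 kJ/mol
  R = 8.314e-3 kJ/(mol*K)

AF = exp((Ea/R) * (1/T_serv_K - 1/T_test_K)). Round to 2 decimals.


T_test_K = 341.15, T_serv_K = 301.15
AF = exp((93/8.314e-3) * (1/301.15 - 1/341.15))
= 77.88

77.88


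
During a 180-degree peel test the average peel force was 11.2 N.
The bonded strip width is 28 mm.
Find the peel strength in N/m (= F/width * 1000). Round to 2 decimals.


Peel strength = F/width * 1000
= 11.2 / 28 * 1000
= 400.00 N/m

400.00


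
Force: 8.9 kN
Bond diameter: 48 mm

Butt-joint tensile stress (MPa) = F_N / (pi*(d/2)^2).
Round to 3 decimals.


F_N = 8.9 * 1000 = 8900.0 N
A = pi*(24.0)^2 = 1809.5574 mm^2
stress = 8900.0 / 1809.5574 = 4.918 MPa

4.918


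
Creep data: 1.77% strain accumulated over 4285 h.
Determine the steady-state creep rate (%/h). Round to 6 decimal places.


Rate = 1.77 / 4285 = 0.000413 %/h

0.000413


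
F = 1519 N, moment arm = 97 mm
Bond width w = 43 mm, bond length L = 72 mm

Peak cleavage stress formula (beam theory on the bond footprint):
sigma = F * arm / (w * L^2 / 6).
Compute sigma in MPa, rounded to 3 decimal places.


sigma = (1519 * 97) / (43 * 5184 / 6)
= 147343 * 6 / 222912
= 884058 / 222912
= 3.966 MPa

3.966


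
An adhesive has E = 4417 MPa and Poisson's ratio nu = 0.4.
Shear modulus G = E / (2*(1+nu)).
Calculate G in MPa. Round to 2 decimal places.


G = 4417 / (2*(1+0.4))
= 4417 / 2.80
= 1577.50 MPa

1577.50


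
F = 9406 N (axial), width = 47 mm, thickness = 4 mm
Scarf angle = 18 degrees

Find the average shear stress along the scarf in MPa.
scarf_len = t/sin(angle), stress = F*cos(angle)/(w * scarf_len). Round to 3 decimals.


scarf_len = 4/sin(18 deg) = 12.9443
cos(18 deg) = 0.951057
stress = 9406*0.951057/(47*12.9443) = 14.704 MPa

14.704


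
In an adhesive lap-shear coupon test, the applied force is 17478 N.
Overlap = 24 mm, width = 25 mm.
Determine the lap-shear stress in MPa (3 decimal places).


stress = F / (overlap * width)
= 17478 / (24 * 25)
= 29.130 MPa

29.130


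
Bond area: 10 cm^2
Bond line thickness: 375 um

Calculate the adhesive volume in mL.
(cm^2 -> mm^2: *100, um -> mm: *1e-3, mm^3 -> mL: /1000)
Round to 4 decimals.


V = 10*100 * 375*1e-3 / 1000
= 0.3750 mL

0.3750


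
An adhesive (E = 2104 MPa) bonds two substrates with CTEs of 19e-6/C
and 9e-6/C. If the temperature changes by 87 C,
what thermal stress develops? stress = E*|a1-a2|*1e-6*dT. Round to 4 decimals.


Stress = 2104 * |19 - 9| * 1e-6 * 87
= 1.8305 MPa

1.8305


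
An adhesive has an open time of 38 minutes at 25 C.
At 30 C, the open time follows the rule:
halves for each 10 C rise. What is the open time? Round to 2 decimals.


Factor = 2^((30-25)/10) = 1.4142
Open time = 38 / 1.4142 = 26.87 min

26.87


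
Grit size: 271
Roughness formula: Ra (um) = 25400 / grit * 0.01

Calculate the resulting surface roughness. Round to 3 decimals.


Ra = 25400 / 271 * 0.01
= 0.937 um

0.937


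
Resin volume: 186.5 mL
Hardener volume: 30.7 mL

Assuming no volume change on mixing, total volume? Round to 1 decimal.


V_total = 186.5 + 30.7 = 217.2 mL

217.2


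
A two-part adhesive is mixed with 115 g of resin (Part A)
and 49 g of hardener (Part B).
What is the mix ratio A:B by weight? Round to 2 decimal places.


Mix ratio = mass_A / mass_B
= 115 / 49
= 2.35

2.35


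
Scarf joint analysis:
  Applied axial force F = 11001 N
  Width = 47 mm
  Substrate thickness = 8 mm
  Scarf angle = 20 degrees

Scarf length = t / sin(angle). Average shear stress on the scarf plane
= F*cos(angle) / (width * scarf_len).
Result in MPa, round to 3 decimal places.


Scarf length = 8 / sin(20 deg) = 23.3904 mm
cos(20 deg) = 0.939693
Shear = 11001 * 0.939693 / (47 * 23.3904)
= 9.403 MPa

9.403


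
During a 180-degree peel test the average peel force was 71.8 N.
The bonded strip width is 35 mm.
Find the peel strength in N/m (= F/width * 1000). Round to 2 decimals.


Peel strength = F/width * 1000
= 71.8 / 35 * 1000
= 2051.43 N/m

2051.43


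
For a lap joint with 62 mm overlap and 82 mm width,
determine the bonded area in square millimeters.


Area = 62 * 82 = 5084 mm^2

5084


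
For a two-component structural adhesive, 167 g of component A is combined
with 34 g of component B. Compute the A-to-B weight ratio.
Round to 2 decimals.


Weight ratio A:B = 167 / 34
= 4.91

4.91


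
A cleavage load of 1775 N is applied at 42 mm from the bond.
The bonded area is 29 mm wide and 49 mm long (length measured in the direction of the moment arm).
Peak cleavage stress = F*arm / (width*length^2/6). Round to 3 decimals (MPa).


Moment = 1775 * 42 = 74550 N*mm
Section modulus = 29 * 2401 / 6 = 69629 / 6 mm^3
Stress = 74550 / (69629 / 6) = 447300 / 69629
= 6.424 MPa

6.424


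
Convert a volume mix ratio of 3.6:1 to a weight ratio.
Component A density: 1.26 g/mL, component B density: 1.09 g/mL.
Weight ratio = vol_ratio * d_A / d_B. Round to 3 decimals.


= 3.6 * 1.26 / 1.09 = 4.161

4.161


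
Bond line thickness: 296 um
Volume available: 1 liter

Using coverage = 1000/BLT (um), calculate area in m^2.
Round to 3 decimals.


1 L = 1e6 mm^3, thickness = 296 um = 0.296 mm
Area = 1e6 / 0.296 mm^2 = (1e6 / 0.296) / 1e6 m^2 = 1000 / 296 m^2
= 3.378 m^2

3.378


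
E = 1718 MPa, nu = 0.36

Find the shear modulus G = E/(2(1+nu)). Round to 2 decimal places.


G = 1718 / (2 * 1.36)
= 631.62 MPa

631.62


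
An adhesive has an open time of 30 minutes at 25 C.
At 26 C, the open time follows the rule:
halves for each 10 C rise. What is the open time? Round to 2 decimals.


Factor = 2^((26-25)/10) = 1.0718
Open time = 30 / 1.0718 = 27.99 min

27.99


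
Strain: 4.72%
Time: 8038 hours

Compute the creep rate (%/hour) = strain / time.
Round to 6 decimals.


Creep rate = 4.72 / 8038
= 0.000587 %/h

0.000587


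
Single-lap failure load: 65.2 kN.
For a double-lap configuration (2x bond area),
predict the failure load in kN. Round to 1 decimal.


Failure load = 65.2 * 2 = 130.4 kN

130.4


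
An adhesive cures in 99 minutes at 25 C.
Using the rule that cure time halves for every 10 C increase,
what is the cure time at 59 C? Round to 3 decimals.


Factor = 2^((59 - 25) / 10) = 10.5561
Cure time = 99 / 10.5561
= 9.378 minutes

9.378


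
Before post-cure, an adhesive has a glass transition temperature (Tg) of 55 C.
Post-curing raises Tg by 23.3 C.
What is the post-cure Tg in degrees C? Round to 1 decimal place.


Tg_post = Tg_base + delta_Tg
= 55 + 23.3
= 78.3 C

78.3


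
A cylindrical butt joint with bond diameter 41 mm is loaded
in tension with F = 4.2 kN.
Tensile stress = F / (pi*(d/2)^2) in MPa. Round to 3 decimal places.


Area = pi * (41/2)^2 = 1320.2543 mm^2
Stress = 4.2*1000 / 1320.2543
= 3.181 MPa

3.181


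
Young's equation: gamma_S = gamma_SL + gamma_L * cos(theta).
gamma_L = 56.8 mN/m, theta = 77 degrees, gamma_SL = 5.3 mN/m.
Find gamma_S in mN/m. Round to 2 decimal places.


cos(77 deg) = 0.224951
gamma_S = 5.3 + 56.8 * 0.224951
= 18.08 mN/m

18.08


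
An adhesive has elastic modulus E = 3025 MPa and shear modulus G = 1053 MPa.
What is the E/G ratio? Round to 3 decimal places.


E/G = 3025 / 1053 = 2.873

2.873


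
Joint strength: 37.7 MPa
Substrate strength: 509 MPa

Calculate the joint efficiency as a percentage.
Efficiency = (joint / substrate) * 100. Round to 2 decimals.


Efficiency = (37.7 / 509) * 100 = 7.41%

7.41


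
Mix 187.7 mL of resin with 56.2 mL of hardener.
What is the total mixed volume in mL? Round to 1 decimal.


Total = 187.7 + 56.2 = 243.9 mL

243.9


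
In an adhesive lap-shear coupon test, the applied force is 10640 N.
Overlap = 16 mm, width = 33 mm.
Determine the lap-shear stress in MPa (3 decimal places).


stress = F / (overlap * width)
= 10640 / (16 * 33)
= 20.152 MPa

20.152


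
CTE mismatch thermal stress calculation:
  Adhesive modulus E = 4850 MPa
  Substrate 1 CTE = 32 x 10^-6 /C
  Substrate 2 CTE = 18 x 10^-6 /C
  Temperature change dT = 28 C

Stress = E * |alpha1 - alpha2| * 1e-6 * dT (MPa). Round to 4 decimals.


delta_alpha = |32 - 18| = 14 x 10^-6/C
Stress = 4850 * 14e-6 * 28
= 1.9012 MPa

1.9012


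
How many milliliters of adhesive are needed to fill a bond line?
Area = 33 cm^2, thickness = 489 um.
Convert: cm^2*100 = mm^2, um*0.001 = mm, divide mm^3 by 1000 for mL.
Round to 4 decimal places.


= (33 * 100) * (489 * 0.001) / 1000
= 1.6137 mL

1.6137


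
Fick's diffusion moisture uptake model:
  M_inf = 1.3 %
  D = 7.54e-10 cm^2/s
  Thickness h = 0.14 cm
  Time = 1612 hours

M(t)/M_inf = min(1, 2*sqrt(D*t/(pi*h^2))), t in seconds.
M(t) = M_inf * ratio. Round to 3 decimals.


t_sec = 1612 * 3600 = 5803200
ratio = 2*sqrt(7.54e-10*5803200/(pi*0.14^2))
= min(1, 0.533146)
= 0.533146
M(t) = 1.3 * 0.533146 = 0.693 %

0.693


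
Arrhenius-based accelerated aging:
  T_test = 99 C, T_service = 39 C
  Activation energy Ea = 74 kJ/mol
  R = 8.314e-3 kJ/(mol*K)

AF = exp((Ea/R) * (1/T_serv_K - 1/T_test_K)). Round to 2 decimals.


T_test_K = 372.15, T_serv_K = 312.15
AF = exp((74/8.314e-3) * (1/312.15 - 1/372.15))
= 99.20

99.20


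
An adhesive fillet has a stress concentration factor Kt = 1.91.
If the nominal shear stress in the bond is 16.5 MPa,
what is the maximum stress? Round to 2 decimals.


Max stress = 16.5 * 1.91 = 31.52 MPa

31.52


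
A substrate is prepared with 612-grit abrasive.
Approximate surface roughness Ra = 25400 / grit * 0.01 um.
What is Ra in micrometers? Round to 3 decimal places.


Ra = 25400 / 612 * 0.01 = 0.415 um

0.415


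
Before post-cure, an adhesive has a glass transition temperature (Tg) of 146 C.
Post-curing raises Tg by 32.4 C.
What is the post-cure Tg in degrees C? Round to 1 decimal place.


Tg_post = Tg_base + delta_Tg
= 146 + 32.4
= 178.4 C

178.4


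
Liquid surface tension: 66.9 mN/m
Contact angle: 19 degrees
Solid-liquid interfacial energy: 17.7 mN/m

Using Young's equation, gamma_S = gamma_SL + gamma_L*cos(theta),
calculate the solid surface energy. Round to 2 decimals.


gamma_S = 17.7 + 66.9 * cos(19)
= 80.96 mN/m

80.96


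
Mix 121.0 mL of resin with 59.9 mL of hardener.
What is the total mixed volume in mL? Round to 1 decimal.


Total = 121.0 + 59.9 = 180.9 mL

180.9


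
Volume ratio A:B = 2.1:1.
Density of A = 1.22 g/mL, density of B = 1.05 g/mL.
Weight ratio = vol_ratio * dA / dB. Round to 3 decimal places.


Wt ratio = 2.1 * 1.22 / 1.05
= 2.440

2.440


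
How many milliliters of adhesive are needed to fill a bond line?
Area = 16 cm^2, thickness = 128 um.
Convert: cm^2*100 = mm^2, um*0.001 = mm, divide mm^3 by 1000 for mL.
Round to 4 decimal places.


= (16 * 100) * (128 * 0.001) / 1000
= 0.2048 mL

0.2048


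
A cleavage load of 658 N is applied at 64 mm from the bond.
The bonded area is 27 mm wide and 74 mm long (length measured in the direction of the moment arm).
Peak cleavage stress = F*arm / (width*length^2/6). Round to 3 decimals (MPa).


Moment = 658 * 64 = 42112 N*mm
Section modulus = 27 * 5476 / 6 = 147852 / 6 mm^3
Stress = 42112 / (147852 / 6) = 252672 / 147852
= 1.709 MPa

1.709


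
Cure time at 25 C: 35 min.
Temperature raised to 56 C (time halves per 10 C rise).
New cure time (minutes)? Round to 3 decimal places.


Acceleration factor = 2^(31/10) = 8.5742
New time = 35 / 8.5742 = 4.082 min

4.082


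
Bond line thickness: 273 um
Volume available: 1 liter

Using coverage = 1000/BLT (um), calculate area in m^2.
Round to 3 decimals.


1 L = 1e6 mm^3, thickness = 273 um = 0.273 mm
Area = 1e6 / 0.273 mm^2 = (1e6 / 0.273) / 1e6 m^2 = 1000 / 273 m^2
= 3.663 m^2

3.663


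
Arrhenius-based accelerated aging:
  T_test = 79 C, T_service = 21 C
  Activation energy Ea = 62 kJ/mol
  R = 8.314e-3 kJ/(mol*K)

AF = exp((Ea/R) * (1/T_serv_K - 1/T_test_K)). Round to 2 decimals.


T_test_K = 352.15, T_serv_K = 294.15
AF = exp((62/8.314e-3) * (1/294.15 - 1/352.15))
= 65.08

65.08


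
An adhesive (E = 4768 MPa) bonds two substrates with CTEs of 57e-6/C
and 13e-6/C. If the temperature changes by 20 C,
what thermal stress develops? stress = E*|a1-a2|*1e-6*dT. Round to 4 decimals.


Stress = 4768 * |57 - 13| * 1e-6 * 20
= 4.1958 MPa

4.1958


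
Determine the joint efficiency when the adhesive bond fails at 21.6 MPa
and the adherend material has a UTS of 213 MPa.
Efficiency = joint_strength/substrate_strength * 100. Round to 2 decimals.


Joint efficiency = 21.6 / 213 * 100
= 10.14%

10.14


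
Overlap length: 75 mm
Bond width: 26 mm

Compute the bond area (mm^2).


Bond area = 75 * 26 = 1950 mm^2

1950


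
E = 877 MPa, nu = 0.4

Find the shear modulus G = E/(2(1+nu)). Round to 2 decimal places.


G = 877 / (2 * 1.40)
= 313.21 MPa

313.21


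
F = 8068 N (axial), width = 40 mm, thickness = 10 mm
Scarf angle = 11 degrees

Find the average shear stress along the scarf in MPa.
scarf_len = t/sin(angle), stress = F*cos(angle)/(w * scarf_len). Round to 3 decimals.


scarf_len = 10/sin(11 deg) = 52.4084
cos(11 deg) = 0.981627
stress = 8068*0.981627/(40*52.4084) = 3.778 MPa

3.778


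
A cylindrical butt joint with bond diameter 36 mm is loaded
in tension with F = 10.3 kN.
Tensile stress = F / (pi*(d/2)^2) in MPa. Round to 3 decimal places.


Area = pi * (36/2)^2 = 1017.8760 mm^2
Stress = 10.3*1000 / 1017.8760
= 10.119 MPa

10.119


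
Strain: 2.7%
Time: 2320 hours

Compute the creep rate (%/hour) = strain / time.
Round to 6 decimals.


Creep rate = 2.7 / 2320
= 0.001164 %/h

0.001164


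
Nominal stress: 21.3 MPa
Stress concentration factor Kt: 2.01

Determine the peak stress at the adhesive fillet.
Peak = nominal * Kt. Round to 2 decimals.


Peak stress = 21.3 * 2.01
= 42.81 MPa

42.81


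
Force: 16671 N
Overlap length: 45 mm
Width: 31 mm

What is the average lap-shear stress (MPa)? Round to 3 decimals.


Average shear stress = F / (overlap * width)
= 16671 / (45 * 31)
= 11.951 MPa

11.951


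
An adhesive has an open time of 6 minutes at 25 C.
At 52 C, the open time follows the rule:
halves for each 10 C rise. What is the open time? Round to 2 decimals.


Factor = 2^((52-25)/10) = 6.4980
Open time = 6 / 6.4980 = 0.92 min

0.92


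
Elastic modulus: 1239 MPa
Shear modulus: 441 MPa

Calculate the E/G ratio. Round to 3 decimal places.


E / G = 1239 / 441 = 2.810

2.810


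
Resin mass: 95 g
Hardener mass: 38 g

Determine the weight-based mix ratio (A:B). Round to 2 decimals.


Ratio = 95 / 38 = 2.50

2.50


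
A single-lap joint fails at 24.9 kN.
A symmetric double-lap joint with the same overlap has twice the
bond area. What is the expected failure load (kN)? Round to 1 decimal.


Double-lap load = 2 * 24.9 = 49.8 kN

49.8


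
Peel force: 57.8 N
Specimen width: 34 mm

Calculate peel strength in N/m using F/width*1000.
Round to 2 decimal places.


Peel strength = 57.8 / 34 * 1000 = 1700.00 N/m

1700.00


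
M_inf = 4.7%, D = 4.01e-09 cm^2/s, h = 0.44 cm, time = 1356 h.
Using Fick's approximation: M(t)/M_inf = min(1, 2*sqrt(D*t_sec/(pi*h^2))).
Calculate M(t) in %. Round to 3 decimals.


t = 4881600 s
ratio = min(1, 2*sqrt(4.01e-09*4881600/(pi*0.1936)))
= 0.358803
M(t) = 4.7 * 0.358803 = 1.686%

1.686


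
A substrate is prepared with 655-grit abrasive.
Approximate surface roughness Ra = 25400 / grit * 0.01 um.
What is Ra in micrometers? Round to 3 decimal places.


Ra = 25400 / 655 * 0.01 = 0.388 um

0.388


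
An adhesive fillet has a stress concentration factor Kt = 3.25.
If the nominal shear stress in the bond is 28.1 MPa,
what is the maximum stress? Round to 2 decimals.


Max stress = 28.1 * 3.25 = 91.33 MPa

91.33


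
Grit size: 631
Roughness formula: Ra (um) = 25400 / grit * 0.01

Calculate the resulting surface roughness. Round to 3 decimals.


Ra = 25400 / 631 * 0.01
= 0.403 um

0.403


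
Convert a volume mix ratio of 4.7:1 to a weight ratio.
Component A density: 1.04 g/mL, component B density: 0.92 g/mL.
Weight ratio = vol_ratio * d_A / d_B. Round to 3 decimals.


= 4.7 * 1.04 / 0.92 = 5.313

5.313


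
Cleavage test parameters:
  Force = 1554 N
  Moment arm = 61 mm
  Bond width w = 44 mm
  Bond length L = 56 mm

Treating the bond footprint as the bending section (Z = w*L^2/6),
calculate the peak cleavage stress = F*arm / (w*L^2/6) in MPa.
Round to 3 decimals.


M = 1554 * 61 = 94794 N*mm
Z = 44 * 56^2 / 6 = 137984 / 6 mm^3
sigma = M / Z = 6 * 94794 / 137984 = 568764 / 137984
= 4.122 MPa

4.122


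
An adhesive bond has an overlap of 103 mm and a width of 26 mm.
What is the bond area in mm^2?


Bond area = overlap * width
= 103 * 26
= 2678 mm^2

2678


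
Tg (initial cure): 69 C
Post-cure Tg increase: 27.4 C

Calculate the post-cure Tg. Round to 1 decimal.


Post-cure Tg = 69 + 27.4 = 96.4 C

96.4


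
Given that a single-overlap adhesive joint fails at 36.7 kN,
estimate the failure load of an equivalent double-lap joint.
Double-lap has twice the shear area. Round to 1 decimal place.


Double-lap factor = 2
Expected load = 36.7 * 2 = 73.4 kN

73.4


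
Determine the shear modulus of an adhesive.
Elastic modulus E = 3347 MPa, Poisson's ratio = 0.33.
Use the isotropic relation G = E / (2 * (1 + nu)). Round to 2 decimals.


G = 3347 / (2*(1+0.33)) = 3347 / 2.66
= 1258.27 MPa

1258.27


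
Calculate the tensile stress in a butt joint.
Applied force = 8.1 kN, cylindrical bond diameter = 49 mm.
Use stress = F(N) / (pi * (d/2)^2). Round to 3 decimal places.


A = pi * 24.5^2 = 1885.7410 mm^2
sigma = 8100.0 / 1885.7410 = 4.295 MPa

4.295


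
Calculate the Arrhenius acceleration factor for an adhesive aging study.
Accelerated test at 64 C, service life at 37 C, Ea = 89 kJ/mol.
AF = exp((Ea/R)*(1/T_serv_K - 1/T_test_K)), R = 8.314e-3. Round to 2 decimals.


T_test = 337.15 K, T_serv = 310.15 K
Ea/R = 89 / 0.008314 = 10704.84
AF = exp(10704.84 * (1/310.15 - 1/337.15))
= 15.86

15.86


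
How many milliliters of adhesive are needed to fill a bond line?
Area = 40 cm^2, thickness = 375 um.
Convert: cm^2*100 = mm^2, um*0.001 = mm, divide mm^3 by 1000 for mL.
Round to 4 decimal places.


= (40 * 100) * (375 * 0.001) / 1000
= 1.5000 mL

1.5000


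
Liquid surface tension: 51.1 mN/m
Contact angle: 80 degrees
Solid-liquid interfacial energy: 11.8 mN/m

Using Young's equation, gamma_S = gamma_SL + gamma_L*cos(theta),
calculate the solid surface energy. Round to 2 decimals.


gamma_S = 11.8 + 51.1 * cos(80)
= 20.67 mN/m

20.67


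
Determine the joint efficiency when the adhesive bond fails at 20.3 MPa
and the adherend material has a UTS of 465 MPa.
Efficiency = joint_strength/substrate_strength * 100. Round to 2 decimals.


Joint efficiency = 20.3 / 465 * 100
= 4.37%

4.37


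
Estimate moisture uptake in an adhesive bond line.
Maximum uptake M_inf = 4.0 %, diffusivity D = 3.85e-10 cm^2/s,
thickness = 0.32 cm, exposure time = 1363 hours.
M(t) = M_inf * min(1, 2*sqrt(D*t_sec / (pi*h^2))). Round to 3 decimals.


Convert time: 1363 h = 4906800 s
ratio = min(1, 2*sqrt(3.85e-10*4906800/(pi*0.32^2)))
= 0.153262
M(t) = 4.0 * 0.153262 = 0.613%

0.613
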